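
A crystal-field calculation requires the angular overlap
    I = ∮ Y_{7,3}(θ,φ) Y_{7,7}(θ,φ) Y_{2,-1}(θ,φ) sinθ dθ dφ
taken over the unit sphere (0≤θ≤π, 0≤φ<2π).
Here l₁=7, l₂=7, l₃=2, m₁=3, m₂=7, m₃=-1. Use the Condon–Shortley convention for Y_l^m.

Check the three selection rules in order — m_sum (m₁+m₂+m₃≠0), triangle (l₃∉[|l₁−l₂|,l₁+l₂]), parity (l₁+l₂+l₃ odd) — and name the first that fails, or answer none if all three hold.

m_sum

m₁+m₂+m₃ = 3 + 7 − 1 = 9  ✗
triangle: |7−7|=0 ≤ l₃=2 ≤ 7+7=14
parity: l₁+l₂+l₃ = 16 is even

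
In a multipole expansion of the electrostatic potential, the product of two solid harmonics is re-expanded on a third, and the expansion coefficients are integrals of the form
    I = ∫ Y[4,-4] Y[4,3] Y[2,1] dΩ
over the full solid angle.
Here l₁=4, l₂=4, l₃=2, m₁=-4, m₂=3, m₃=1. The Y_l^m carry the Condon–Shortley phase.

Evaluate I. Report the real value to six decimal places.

0.198645

Rules hold: Σm=0, L=10 even, 0≤2≤8.
N = 9·9·5 = 405
Δ = 6!·2!·2!/11! = 1/13860
Racah Σ t=2..4: t=2:+1/192 t=3:−1/36 t=4:+1/192 = -5/288
⇒ 3j(4 4 2; 0 0 0)² = 20/693, sgn -1
Racah Σ t=6..6: t=6:+1/1440 = 1/1440
⇒ 3j(4 4 2; -4 3 1)² = 7/165, sgn -1
4πI² = N·(3j₀)²·(3jₘ)² = 60/121
I = +1·√(0.495868/4π) = 0.19864517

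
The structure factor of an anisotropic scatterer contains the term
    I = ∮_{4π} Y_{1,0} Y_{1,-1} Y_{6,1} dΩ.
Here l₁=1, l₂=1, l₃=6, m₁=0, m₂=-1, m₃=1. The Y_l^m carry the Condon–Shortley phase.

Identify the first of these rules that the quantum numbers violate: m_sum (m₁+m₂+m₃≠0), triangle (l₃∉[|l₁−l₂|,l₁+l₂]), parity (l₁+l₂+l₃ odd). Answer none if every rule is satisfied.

triangle

azimuthal sum: 0 − 1 + 1 = 0  ✓
0 ≤ 6 ≤ 2 (triangle on l)  ✗
L = 1 + 1 + 6 = 8 (even)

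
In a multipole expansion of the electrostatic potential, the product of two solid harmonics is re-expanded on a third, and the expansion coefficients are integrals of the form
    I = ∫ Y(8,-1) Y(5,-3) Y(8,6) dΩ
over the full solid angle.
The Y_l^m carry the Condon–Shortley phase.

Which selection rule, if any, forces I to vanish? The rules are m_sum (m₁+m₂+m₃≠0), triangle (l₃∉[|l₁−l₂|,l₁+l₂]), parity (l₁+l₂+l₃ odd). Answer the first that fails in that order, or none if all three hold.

azimuthal sum: -1 − 3 + 6 = 2  ✗
3 ≤ 8 ≤ 13 (triangle on l)
L = 8 + 5 + 8 = 21 (odd)

m_sum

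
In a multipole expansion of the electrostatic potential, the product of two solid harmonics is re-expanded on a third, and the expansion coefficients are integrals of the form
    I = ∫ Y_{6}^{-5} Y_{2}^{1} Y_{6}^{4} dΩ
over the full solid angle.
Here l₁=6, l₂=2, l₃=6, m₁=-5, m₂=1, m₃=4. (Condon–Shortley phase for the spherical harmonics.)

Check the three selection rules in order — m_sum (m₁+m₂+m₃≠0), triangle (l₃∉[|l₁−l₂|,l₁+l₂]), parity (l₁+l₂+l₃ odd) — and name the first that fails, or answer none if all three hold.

none

Σmᵢ = 0  ✓
l₃∈[|l₁−l₂|,l₁+l₂]=[4,8], have l₃=6  ✓
Σlᵢ = 14 ⇒ even  ✓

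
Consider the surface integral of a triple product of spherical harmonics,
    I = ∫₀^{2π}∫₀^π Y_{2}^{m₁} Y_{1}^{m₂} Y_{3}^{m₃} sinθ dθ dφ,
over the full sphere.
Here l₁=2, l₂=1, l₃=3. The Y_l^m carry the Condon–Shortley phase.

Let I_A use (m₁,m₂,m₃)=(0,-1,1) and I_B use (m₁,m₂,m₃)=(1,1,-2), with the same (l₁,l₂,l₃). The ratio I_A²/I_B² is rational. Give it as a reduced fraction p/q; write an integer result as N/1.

3/5

Shared (l₁,l₂,l₃)=(2,1,3): N and (l;000)² cancel in I_A²/I_B².
A: Δ = 0!·4!·2!/7! = 1/105; Racah Σ t=0..0: t=0:+1/8 = 1/8; ⇒ 3j(2 1 3; 0 -1 1)² = 2/35, sgn +1
B: Δ = 0!·4!·2!/7! = 1/105; Racah Σ t=0..0: t=0:+1/12 = 1/12; ⇒ 3j(2 1 3; 1 1 -2)² = 2/21, sgn -1
I_A²/I_B² = (2/35)/(2/21) = 3/5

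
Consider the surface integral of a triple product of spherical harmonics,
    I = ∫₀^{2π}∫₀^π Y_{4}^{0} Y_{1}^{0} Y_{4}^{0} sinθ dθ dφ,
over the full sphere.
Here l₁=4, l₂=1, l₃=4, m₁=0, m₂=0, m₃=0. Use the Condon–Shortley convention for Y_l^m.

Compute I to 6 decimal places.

L=9 odd ⇒ parity kills the (l;000) factor ⇒ I = 0

0.000000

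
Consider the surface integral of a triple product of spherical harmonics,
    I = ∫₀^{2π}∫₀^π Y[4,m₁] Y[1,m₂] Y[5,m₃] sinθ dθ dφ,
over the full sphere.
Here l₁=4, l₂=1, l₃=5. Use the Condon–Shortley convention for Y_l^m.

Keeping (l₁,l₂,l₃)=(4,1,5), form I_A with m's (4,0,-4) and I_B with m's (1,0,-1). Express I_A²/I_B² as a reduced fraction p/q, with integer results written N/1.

Same 4,1,5: normalisation and zero-m 3j drop out of the ratio.
A: Δ: 0! 8! 2! / 11! → 1/495; sum: t=0:+1/40320 = 1/40320; 3j²(4 1 5; 4 0 -4) = Δ·Π!·Σ² = 1/55  (sign -1)
B: Δ: 0! 8! 2! / 11! → 1/495; sum: t=0:+1/720 = 1/720; 3j²(4 1 5; 1 0 -1) = Δ·Π!·Σ² = 8/165  (sign +1)
I_A²/I_B² = (1/55)/(8/165) = 3/8

3/8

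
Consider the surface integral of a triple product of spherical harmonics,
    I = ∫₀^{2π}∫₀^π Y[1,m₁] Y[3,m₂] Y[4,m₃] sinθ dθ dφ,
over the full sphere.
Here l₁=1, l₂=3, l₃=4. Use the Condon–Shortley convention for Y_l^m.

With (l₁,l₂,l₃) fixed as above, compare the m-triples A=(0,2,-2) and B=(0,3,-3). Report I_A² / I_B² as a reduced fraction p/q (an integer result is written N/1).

Shared (l₁,l₂,l₃)=(1,3,4): N and (l;000)² cancel in I_A²/I_B².
A: Δ = 0!·2!·6!/9! = 1/252; Racah Σ t=0..0: t=0:+1/120 = 1/120; ⇒ 3j(1 3 4; 0 2 -2)² = 1/21, sgn +1
B: Δ = 0!·2!·6!/9! = 1/252; Racah Σ t=0..0: t=0:+1/720 = 1/720; ⇒ 3j(1 3 4; 0 3 -3)² = 1/36, sgn -1
I_A²/I_B² = (1/21)/(1/36) = 12/7

12/7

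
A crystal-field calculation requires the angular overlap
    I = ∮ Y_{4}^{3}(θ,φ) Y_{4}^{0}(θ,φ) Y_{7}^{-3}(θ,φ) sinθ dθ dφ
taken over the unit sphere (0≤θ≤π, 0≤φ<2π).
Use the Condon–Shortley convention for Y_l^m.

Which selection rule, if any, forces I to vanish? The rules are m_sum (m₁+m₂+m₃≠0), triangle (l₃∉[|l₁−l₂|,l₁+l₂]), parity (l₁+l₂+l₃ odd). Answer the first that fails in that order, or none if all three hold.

Σmᵢ = 0  ✓
l₃∈[|l₁−l₂|,l₁+l₂]=[0,8], have l₃=7  ✓
Σlᵢ = 15 ⇒ odd  ✗

parity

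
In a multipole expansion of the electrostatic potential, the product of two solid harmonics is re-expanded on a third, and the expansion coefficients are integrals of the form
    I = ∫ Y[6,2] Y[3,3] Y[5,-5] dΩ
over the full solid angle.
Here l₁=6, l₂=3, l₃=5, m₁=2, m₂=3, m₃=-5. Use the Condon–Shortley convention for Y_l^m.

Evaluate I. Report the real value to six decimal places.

-0.036034

m-sum 0 ✓  L=14 even ✓  3≤5≤9 ✓
Π(2lᵢ+1) = 13×7×11 = 1001
triangle coeff Δ(6,3,5) = 1/675675
Σ_t [1,3]: t=1:−1/8640 t=2:+1/2304 t=3:−1/8640 = 7/34560
(3j)²=7/429 [(6 3 5; 0 0 0)], sign=-1
Σ_t [4,4]: t=4:+1/1935360 = 1/1935360
(3j)²=1/1001 [(6 3 5; 2 3 -5)], sign=+1
⇒ 4πI² = 7/429
I = (-1)√(7/429/(4π)) = -0.03603425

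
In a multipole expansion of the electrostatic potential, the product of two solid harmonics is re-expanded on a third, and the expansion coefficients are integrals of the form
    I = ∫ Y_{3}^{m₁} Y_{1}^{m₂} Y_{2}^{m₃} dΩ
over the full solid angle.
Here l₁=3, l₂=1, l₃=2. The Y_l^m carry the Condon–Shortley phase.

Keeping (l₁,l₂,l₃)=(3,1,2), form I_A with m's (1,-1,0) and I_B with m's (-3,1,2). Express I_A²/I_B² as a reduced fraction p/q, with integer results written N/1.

2/5

Same 3,1,2: normalisation and zero-m 3j drop out of the ratio.
A: Δ: 2! 4! 0! / 7! → 1/105; sum: t=0:+1/8 = 1/8; 3j²(3 1 2; 1 -1 0) = Δ·Π!·Σ² = 2/35  (sign +1)
B: Δ: 2! 4! 0! / 7! → 1/105; sum: t=2:+1/48 = 1/48; 3j²(3 1 2; -3 1 2) = Δ·Π!·Σ² = 1/7  (sign +1)
I_A²/I_B² = (2/35)/(1/7) = 2/5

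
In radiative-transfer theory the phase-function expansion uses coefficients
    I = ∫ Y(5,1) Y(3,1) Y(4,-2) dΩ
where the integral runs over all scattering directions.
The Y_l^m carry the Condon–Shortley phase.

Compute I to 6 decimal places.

0.106335

m-sum 0 ✓  L=12 even ✓  2≤4≤8 ✓
Π(2lᵢ+1) = 11×7×9 = 693
triangle coeff Δ(5,3,4) = 1/180180
Σ_t [1,3]: t=1:−1/576 t=2:+1/144 t=3:−1/576 = 1/288
(3j)²=20/1001 [(5 3 4; 0 0 0)], sign=+1
Σ_t [2,4]: t=2:+1/384 t=3:−1/720 t=4:+1/34560 = 43/34560
(3j)²=1849/180180 [(5 3 4; 1 1 -2)], sign=+1
⇒ 4πI² = 1849/13013
I = (+1)√(1849/13013/(4π)) = 0.10633465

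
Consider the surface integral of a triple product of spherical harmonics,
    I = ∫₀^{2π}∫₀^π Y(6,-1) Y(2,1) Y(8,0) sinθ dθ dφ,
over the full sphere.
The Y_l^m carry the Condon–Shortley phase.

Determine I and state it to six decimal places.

Checks pass: Σm=0; 16 even; l₃=8∈[4,8].
(2·6+1)(2·2+1)(2·8+1) = 1105
Δ: 0! 12! 4! / 17! → 1/30940
sum: t=0:+1/2073600 = 1/2073600
3j²(6 2 8; 0 0 0) = Δ·Π!·Σ² = 28/1105  (sign +1)
sum: t=0:+1/3628800 = 1/3628800
3j²(6 2 8; -1 1 0) = Δ·Π!·Σ² = 16/1105  (sign +1)
combine: 4πI² = 1105·28/1105·16/1105 = 448/1105
take √, sign +1: I = 0.17961927

0.179619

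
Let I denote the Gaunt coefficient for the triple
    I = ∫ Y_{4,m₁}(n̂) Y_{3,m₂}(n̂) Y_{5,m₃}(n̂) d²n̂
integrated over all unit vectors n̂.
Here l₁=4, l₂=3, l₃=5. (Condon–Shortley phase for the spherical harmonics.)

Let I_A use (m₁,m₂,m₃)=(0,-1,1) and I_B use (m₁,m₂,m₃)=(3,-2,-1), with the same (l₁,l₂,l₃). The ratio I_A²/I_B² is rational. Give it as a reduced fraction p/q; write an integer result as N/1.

2/7

Shared (l₁,l₂,l₃)=(4,3,5): N and (l;000)² cancel in I_A²/I_B².
A: Δ = 2!·6!·4!/13! = 1/180180; Racah Σ t=0..2: t=0:+1/384 t=1:−1/216 t=2:+1/2304 = -11/6912; ⇒ 3j(4 3 5; 0 -1 1)² = 11/1638, sgn -1
B: Δ = 2!·6!·4!/13! = 1/180180; Racah Σ t=0..1: t=0:+1/1440 t=1:−1/17280 = 11/17280; ⇒ 3j(4 3 5; 3 -2 -1)² = 11/468, sgn +1
I_A²/I_B² = (11/1638)/(11/468) = 2/7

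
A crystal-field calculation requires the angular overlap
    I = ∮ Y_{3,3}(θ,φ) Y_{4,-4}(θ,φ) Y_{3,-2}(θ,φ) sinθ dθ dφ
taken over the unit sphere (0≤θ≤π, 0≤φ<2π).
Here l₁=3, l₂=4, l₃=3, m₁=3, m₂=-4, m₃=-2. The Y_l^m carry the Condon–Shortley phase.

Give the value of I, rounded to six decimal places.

0.000000

m-sum = 3 − 4 − 2 = -3 ≠ 0 ⇒ I = 0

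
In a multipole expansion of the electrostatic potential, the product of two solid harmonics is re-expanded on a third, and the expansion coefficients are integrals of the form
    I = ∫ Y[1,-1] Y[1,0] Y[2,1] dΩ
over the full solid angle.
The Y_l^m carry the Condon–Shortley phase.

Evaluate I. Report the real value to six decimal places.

m-sum 0 ✓  L=4 even ✓  0≤2≤2 ✓
Π(2lᵢ+1) = 3×3×5 = 45
triangle coeff Δ(1,1,2) = 1/30
Σ_t [0,0]: t=0:+1/1 = 1/1
(3j)²=2/15 [(1 1 2; 0 0 0)], sign=+1
Σ_t [0,0]: t=0:+1/2 = 1/2
(3j)²=1/10 [(1 1 2; -1 0 1)], sign=-1
⇒ 4πI² = 3/5
I = (-1)√(3/5/(4π)) = -0.21850969

-0.218510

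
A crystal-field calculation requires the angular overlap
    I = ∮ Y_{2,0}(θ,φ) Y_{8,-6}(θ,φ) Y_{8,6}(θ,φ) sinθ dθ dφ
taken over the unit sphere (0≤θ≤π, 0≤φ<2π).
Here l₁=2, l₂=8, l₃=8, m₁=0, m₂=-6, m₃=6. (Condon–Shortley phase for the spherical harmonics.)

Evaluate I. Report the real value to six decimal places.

Checks pass: Σm=0; 18 even; l₃=8∈[6,10].
(2·2+1)(2·8+1)(2·8+1) = 1445
Δ: 2! 2! 14! / 19! → 1/348840
sum: t=0:+1/116121600 t=1:−1/25401600 t=2:+1/116121600 = -1/45158400
3j²(2 8 8; 0 0 0) = Δ·Π!·Σ² = 24/1615  (sign -1)
sum: t=0:+1/3832012800 t=1:−1/6227020800 t=2:+1/348713164800 = 1/9686476800
3j²(2 8 8; 0 -6 6) = Δ·Π!·Σ² = 6/1615  (sign +1)
combine: 4πI² = 1445·24/1615·6/1615 = 144/1805
take √, sign -1: I = -0.07967787

-0.079678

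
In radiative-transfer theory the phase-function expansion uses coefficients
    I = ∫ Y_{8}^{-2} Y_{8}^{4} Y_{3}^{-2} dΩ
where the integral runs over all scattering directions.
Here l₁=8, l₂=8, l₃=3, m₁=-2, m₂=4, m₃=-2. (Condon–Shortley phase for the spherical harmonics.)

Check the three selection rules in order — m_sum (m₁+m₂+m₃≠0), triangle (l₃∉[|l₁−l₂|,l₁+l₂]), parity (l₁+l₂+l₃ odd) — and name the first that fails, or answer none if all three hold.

parity

m₁+m₂+m₃ = -2 + 4 − 2 = 0  ✓
triangle: |8−8|=0 ≤ l₃=3 ≤ 8+8=16  ✓
parity: l₁+l₂+l₃ = 19 is odd  ✗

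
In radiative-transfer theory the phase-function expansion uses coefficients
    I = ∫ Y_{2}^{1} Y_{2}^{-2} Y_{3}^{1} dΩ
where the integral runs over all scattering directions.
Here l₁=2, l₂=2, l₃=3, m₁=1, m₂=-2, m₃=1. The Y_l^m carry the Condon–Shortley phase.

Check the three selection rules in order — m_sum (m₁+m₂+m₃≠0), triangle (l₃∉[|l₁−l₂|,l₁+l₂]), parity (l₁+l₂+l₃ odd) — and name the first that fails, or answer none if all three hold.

Σmᵢ = 0  ✓
l₃∈[|l₁−l₂|,l₁+l₂]=[0,4], have l₃=3  ✓
Σlᵢ = 7 ⇒ odd  ✗

parity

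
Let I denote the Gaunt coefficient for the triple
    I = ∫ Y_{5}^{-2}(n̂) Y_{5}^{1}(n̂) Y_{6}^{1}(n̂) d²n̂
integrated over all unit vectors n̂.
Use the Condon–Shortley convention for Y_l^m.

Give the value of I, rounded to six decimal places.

Rules hold: Σm=0, L=16 even, 0≤6≤10.
N = 11·11·13 = 1573
Δ = 4!·6!·6!/17! = 1/28588560
Racah Σ t=0..4: t=0:+1/345600 t=1:−1/13824 t=2:+1/5184 t=3:−1/13824 t=4:+1/345600 = 7/129600
⇒ 3j(5 5 6; 0 0 0)² = 80/7293, sgn +1
Racah Σ t=1..4: t=1:−1/518400 t=2:+1/23040 t=3:−1/10368 t=4:+1/41472 = -1/32400
⇒ 3j(5 5 6; -2 1 1)² = 128/12155, sgn +1
4πI² = N·(3j₀)²·(3jₘ)² = 2048/11271
I = +1·√(0.181705/4π) = 0.12024827

0.120248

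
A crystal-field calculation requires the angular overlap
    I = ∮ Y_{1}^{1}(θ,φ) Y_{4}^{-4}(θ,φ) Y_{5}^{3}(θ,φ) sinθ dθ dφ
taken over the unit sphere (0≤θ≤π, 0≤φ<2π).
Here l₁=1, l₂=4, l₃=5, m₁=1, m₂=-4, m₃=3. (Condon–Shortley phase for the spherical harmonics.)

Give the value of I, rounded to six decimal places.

-0.049106

Rules hold: Σm=0, L=10 even, 3≤5≤5.
N = 3·9·11 = 297
Δ = 0!·2!·8!/11! = 1/495
Racah Σ t=0..0: t=0:+1/576 = 1/576
⇒ 3j(1 4 5; 0 0 0)² = 5/99, sgn -1
Racah Σ t=0..0: t=0:+1/80640 = 1/80640
⇒ 3j(1 4 5; 1 -4 3)² = 1/495, sgn +1
4πI² = N·(3j₀)²·(3jₘ)² = 1/33
I = -1·√(0.030303/4π) = -0.04910640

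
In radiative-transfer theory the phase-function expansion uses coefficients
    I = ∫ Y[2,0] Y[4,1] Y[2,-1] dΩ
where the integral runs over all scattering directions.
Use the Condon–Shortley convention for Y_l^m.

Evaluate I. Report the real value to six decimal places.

-0.220728

Checks pass: Σm=0; 8 even; l₃=2∈[2,6].
(2·2+1)(2·4+1)(2·2+1) = 225
Δ: 4! 0! 4! / 9! → 1/630
sum: t=2:+1/16 = 1/16
3j²(2 4 2; 0 0 0) = Δ·Π!·Σ² = 2/35  (sign +1)
sum: t=2:+1/24 = 1/24
3j²(2 4 2; 0 1 -1) = Δ·Π!·Σ² = 1/21  (sign -1)
combine: 4πI² = 225·2/35·1/21 = 30/49
take √, sign -1: I = -0.22072812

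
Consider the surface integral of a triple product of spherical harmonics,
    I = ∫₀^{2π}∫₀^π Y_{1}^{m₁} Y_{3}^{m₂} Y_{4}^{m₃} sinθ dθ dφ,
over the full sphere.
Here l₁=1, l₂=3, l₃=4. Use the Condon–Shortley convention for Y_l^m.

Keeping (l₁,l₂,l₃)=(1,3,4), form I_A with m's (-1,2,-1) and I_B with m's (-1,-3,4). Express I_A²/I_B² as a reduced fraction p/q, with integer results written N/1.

Same 1,3,4: normalisation and zero-m 3j drop out of the ratio.
A: Δ: 0! 2! 6! / 9! → 1/252; sum: t=0:+1/240 = 1/240; 3j²(1 3 4; -1 2 -1) = Δ·Π!·Σ² = 1/84  (sign -1)
B: Δ: 0! 2! 6! / 9! → 1/252; sum: t=0:+1/1440 = 1/1440; 3j²(1 3 4; -1 -3 4) = Δ·Π!·Σ² = 1/9  (sign +1)
I_A²/I_B² = (1/84)/(1/9) = 3/28

3/28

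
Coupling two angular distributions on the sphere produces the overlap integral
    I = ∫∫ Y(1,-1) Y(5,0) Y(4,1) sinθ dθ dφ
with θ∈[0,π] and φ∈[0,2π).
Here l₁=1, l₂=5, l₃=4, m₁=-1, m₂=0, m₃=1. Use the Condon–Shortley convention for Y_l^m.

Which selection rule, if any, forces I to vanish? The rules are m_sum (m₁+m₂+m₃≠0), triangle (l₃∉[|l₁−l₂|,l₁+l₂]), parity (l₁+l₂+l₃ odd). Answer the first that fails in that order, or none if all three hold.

none

m₁+m₂+m₃ = -1 + 0 + 1 = 0  ✓
triangle: |1−5|=4 ≤ l₃=4 ≤ 1+5=6  ✓
parity: l₁+l₂+l₃ = 10 is even  ✓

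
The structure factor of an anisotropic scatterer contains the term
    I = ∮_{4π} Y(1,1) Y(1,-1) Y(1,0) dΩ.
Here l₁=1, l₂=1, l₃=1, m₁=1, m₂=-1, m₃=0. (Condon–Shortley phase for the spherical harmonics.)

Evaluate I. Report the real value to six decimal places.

0.000000

l₁+l₂+l₃=3 is odd: 3j(l;000)=0 ⇒ I=0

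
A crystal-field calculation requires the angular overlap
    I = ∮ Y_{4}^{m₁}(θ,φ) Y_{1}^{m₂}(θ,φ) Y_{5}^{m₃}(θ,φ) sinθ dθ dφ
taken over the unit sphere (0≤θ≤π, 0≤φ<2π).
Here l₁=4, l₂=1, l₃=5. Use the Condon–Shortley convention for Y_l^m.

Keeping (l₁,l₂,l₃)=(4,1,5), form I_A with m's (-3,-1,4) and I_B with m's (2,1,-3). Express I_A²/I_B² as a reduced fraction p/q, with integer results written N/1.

Shared (l₁,l₂,l₃)=(4,1,5): N and (l;000)² cancel in I_A²/I_B².
A: Δ = 0!·8!·2!/11! = 1/495; Racah Σ t=0..0: t=0:+1/10080 = 1/10080; ⇒ 3j(4 1 5; -3 -1 4)² = 4/55, sgn -1
B: Δ = 0!·8!·2!/11! = 1/495; Racah Σ t=0..0: t=0:+1/2880 = 1/2880; ⇒ 3j(4 1 5; 2 1 -3)² = 28/495, sgn +1
I_A²/I_B² = (4/55)/(28/495) = 9/7

9/7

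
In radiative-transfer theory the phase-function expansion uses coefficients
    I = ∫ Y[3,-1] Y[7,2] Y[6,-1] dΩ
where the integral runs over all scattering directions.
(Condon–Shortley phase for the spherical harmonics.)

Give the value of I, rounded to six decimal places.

0.123918

m-sum 0 ✓  L=16 even ✓  4≤6≤10 ✓
Π(2lᵢ+1) = 7×15×13 = 1365
triangle coeff Δ(3,7,6) = 1/2042040
Σ_t [1,3]: t=1:−1/207360 t=2:+1/57600 t=3:−1/207360 = 1/129600
(3j)²=168/12155 [(3 7 6; 0 0 0)], sign=+1
Σ_t [2,4]: t=2:+1/241920 t=3:−1/103680 t=4:+1/691200 = -59/14515200
(3j)²=3481/340340 [(3 7 6; -1 2 -1)], sign=+1
⇒ 4πI² = 438606/2272985
I = (+1)√(438606/2272985/(4π)) = 0.12391791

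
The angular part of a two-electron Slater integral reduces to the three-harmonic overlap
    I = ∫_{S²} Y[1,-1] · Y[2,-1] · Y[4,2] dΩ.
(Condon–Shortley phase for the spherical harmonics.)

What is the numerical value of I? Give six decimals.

0.000000

triangle: need 1≤l₃≤3, have 4; I=0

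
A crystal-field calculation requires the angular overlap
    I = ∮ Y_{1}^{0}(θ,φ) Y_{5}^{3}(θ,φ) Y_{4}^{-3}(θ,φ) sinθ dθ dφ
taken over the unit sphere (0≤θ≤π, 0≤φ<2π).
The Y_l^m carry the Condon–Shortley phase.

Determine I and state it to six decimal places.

-0.196426

m-sum 0 ✓  L=10 even ✓  4≤4≤6 ✓
Π(2lᵢ+1) = 3×11×9 = 297
triangle coeff Δ(1,5,4) = 1/495
Σ_t [1,1]: t=1:−1/576 = -1/576
(3j)²=5/99 [(1 5 4; 0 0 0)], sign=-1
Σ_t [1,1]: t=1:−1/5040 = -1/5040
(3j)²=16/495 [(1 5 4; 0 3 -3)], sign=+1
⇒ 4πI² = 16/33
I = (-1)√(16/33/(4π)) = -0.19642560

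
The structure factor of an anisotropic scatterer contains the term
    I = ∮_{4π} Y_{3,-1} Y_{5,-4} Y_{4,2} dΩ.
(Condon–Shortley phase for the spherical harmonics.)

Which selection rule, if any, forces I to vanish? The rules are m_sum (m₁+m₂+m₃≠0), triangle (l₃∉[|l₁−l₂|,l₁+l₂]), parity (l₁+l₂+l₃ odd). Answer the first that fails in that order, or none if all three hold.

m_sum

m₁+m₂+m₃ = -1 − 4 + 2 = -3  ✗
triangle: |3−5|=2 ≤ l₃=4 ≤ 3+5=8
parity: l₁+l₂+l₃ = 12 is even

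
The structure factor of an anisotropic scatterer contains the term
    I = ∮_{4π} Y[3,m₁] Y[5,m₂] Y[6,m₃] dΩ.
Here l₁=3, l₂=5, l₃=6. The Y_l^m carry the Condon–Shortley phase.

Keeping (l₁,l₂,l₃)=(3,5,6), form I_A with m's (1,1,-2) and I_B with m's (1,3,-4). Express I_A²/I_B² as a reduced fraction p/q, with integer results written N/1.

Same 3,5,6: normalisation and zero-m 3j drop out of the ratio.
A: Δ: 2! 4! 8! / 15! → 1/675675; sum: t=0:+1/11520 t=1:−1/4320 t=2:+1/27648 = -1/9216; 3j²(3 5 6; 1 1 -2) = Δ·Π!·Σ² = 2/143  (sign -1)
B: Δ: 2! 4! 8! / 15! → 1/675675; sum: t=0:+1/322560 t=1:−1/30240 t=2:+1/69120 = -1/64512; 3j²(3 5 6; 1 3 -4) = Δ·Π!·Σ² = 10/1001  (sign -1)
I_A²/I_B² = (2/143)/(10/1001) = 7/5

7/5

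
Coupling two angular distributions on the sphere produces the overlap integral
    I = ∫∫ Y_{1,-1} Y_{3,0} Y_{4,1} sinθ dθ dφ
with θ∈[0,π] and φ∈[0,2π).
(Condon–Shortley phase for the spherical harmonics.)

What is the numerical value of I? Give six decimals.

m-sum 0 ✓  L=8 even ✓  2≤4≤4 ✓
Π(2lᵢ+1) = 3×7×9 = 189
triangle coeff Δ(1,3,4) = 1/252
Σ_t [0,0]: t=0:+1/36 = 1/36
(3j)²=4/63 [(1 3 4; 0 0 0)], sign=+1
Σ_t [0,0]: t=0:+1/72 = 1/72
(3j)²=5/126 [(1 3 4; -1 0 1)], sign=-1
⇒ 4πI² = 10/21
I = (-1)√(10/21/(4π)) = -0.19466390

-0.194664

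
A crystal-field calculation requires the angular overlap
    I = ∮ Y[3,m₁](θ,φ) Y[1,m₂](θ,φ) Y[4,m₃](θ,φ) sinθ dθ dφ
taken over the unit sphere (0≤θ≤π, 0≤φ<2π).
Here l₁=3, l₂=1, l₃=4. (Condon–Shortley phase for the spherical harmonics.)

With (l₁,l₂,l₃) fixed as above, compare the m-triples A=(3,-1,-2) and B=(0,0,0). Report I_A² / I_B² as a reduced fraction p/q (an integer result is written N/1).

1/16

l's match ⇒ only the (l;m) 3-j factors differ between A and B.
A: triangle coeff Δ(3,1,4) = 1/252; Σ_t [0,0]: t=0:+1/1440 = 1/1440; (3j)²=1/252 [(3 1 4; 3 -1 -2)], sign=+1
B: triangle coeff Δ(3,1,4) = 1/252; Σ_t [0,0]: t=0:+1/36 = 1/36; (3j)²=4/63 [(3 1 4; 0 0 0)], sign=+1
I_A²/I_B² = (1/252)/(4/63) = 1/16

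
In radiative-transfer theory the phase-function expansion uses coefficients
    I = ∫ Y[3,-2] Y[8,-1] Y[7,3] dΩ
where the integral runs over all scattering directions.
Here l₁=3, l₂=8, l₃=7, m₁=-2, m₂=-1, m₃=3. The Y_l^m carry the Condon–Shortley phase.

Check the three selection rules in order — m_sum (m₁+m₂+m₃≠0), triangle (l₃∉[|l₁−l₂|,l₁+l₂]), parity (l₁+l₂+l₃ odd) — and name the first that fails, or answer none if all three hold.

none

Σmᵢ = 0  ✓
l₃∈[|l₁−l₂|,l₁+l₂]=[5,11], have l₃=7  ✓
Σlᵢ = 18 ⇒ even  ✓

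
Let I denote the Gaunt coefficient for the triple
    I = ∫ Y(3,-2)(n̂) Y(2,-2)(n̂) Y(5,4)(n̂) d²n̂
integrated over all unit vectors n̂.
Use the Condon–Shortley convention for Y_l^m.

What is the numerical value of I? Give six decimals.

0.268967

Checks pass: Σm=0; 10 even; l₃=5∈[1,5].
(2·3+1)(2·2+1)(2·5+1) = 385
Δ: 0! 6! 4! / 11! → 1/2310
sum: t=0:+1/144 = 1/144
3j²(3 2 5; 0 0 0) = Δ·Π!·Σ² = 10/231  (sign -1)
sum: t=0:+1/2880 = 1/2880
3j²(3 2 5; -2 -2 4) = Δ·Π!·Σ² = 3/55  (sign -1)
combine: 4πI² = 385·10/231·3/55 = 10/11
take √, sign +1: I = 0.26896683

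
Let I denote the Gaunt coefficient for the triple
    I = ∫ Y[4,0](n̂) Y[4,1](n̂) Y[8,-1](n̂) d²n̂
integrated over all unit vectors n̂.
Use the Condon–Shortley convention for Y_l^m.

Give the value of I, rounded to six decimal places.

Checks pass: Σm=0; 16 even; l₃=8∈[0,8].
(2·4+1)(2·4+1)(2·8+1) = 1377
Δ: 0! 8! 8! / 17! → 1/218790
sum: t=0:+1/331776 = 1/331776
3j²(4 4 8; 0 0 0) = Δ·Π!·Σ² = 490/21879  (sign +1)
sum: t=0:+1/414720 = 1/414720
3j²(4 4 8; 0 1 -1) = Δ·Π!·Σ² = 49/2431  (sign -1)
combine: 4πI² = 1377·490/21879·49/2431 = 216090/347633
take √, sign -1: I = -0.22240877

-0.222409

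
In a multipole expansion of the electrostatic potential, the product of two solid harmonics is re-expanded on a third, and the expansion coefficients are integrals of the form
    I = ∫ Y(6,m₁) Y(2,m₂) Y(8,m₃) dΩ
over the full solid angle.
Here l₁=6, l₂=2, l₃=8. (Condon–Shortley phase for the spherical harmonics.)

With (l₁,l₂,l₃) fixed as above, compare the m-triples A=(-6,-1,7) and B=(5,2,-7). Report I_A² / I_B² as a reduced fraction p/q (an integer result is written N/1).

Shared (l₁,l₂,l₃)=(6,2,8): N and (l;000)² cancel in I_A²/I_B².
A: Δ = 0!·12!·4!/17! = 1/30940; Racah Σ t=0..0: t=0:+1/2874009600 = 1/2874009600; ⇒ 3j(6 2 8; -6 -1 7)² = 1/68, sgn -1
B: Δ = 0!·12!·4!/17! = 1/30940; Racah Σ t=0..0: t=0:+1/958003200 = 1/958003200; ⇒ 3j(6 2 8; 5 2 -7)² = 3/68, sgn -1
I_A²/I_B² = (1/68)/(3/68) = 1/3

1/3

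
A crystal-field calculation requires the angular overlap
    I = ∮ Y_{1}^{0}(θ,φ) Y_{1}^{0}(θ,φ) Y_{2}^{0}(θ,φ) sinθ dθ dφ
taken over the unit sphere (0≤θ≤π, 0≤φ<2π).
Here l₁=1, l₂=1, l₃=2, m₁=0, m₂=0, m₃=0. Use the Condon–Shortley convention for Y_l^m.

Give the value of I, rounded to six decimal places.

m-sum 0 ✓  L=4 even ✓  0≤2≤2 ✓
Π(2lᵢ+1) = 3×3×5 = 45
triangle coeff Δ(1,1,2) = 1/30
Σ_t [0,0]: t=0:+1/1 = 1/1
(3j)²=2/15 [(1 1 2; 0 0 0)], sign=+1
(m-triple is (0,0,0) — same symbol as above.)
⇒ 4πI² = 4/5
I = (+1)√(4/5/(4π)) = 0.25231325

0.252313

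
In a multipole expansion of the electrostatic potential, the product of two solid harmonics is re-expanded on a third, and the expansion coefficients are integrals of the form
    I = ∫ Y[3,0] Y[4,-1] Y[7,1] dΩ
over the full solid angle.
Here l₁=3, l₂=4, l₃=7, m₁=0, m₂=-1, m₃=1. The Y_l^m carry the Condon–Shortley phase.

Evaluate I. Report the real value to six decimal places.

Checks pass: Σm=0; 14 even; l₃=7∈[1,7].
(2·3+1)(2·4+1)(2·7+1) = 945
Δ: 0! 6! 8! / 15! → 1/45045
sum: t=0:+1/20736 = 1/20736
3j²(3 4 7; 0 0 0) = Δ·Π!·Σ² = 35/1287  (sign -1)
sum: t=0:+1/25920 = 1/25920
3j²(3 4 7; 0 -1 1) = Δ·Π!·Σ² = 32/1287  (sign +1)
combine: 4πI² = 945·35/1287·32/1287 = 39200/61347
take √, sign -1: I = -0.22549735

-0.225497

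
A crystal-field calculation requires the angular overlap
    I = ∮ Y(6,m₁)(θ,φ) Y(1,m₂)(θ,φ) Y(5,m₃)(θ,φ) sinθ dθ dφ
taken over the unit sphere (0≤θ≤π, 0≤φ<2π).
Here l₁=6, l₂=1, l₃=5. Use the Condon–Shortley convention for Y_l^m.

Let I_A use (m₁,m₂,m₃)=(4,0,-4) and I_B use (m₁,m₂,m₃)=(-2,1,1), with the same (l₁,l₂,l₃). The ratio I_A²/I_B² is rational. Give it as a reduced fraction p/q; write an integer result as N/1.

5/7

Shared (l₁,l₂,l₃)=(6,1,5): N and (l;000)² cancel in I_A²/I_B².
A: Δ = 2!·10!·0!/13! = 1/858; Racah Σ t=1..1: t=1:−1/362880 = -1/362880; ⇒ 3j(6 1 5; 4 0 -4)² = 10/429, sgn +1
B: Δ = 2!·10!·0!/13! = 1/858; Racah Σ t=2..2: t=2:+1/34560 = 1/34560; ⇒ 3j(6 1 5; -2 1 1)² = 14/429, sgn +1
I_A²/I_B² = (10/429)/(14/429) = 5/7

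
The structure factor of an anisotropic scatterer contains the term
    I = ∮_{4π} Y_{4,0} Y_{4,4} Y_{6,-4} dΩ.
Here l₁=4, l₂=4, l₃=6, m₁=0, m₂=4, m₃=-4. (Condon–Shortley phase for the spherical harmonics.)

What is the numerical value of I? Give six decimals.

Checks pass: Σm=0; 14 even; l₃=6∈[0,8].
(2·4+1)(2·4+1)(2·6+1) = 1053
Δ: 2! 6! 6! / 15! → 1/1261260
sum: t=0:+1/4608 t=1:−1/1296 t=2:+1/4608 = -7/20736
3j²(4 4 6; 0 0 0) = Δ·Π!·Σ² = 20/1287  (sign -1)
sum: t=2:+1/69120 = 1/69120
3j²(4 4 6; 0 4 -4) = Δ·Π!·Σ² = 4/143  (sign +1)
combine: 4πI² = 1053·20/1287·4/143 = 720/1573
take √, sign -1: I = -0.19085211

-0.190852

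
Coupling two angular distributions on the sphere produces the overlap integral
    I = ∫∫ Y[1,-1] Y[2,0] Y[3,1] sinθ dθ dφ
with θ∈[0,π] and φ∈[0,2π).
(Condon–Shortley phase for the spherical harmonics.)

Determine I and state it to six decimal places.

Rules hold: Σm=0, L=6 even, 1≤3≤3.
N = 3·5·7 = 105
Δ = 0!·2!·4!/7! = 1/105
Racah Σ t=0..0: t=0:+1/4 = 1/4
⇒ 3j(1 2 3; 0 0 0)² = 3/35, sgn -1
Racah Σ t=0..0: t=0:+1/8 = 1/8
⇒ 3j(1 2 3; -1 0 1)² = 2/35, sgn +1
4πI² = N·(3j₀)²·(3jₘ)² = 18/35
I = -1·√(0.514286/4π) = -0.20230066

-0.202301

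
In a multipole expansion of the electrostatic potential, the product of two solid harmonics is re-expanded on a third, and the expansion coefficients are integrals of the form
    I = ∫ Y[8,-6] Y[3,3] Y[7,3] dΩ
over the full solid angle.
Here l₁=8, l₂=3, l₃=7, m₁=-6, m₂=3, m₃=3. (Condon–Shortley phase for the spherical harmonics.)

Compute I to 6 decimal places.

-0.170387

Rules hold: Σm=0, L=18 even, 5≤7≤11.
N = 17·7·15 = 1785
Δ = 4!·12!·2!/19! = 1/5290740
Racah Σ t=1..3: t=1:−1/7257600 t=2:+1/2073600 t=3:−1/7257600 = 1/4838400
⇒ 3j(8 3 7; 0 0 0)² = 252/20995, sgn -1
Racah Σ t=4..4: t=4:+1/348364800 = 1/348364800
⇒ 3j(8 3 7; -6 3 3)² = 11/646, sgn +1
4πI² = N·(3j₀)²·(3jₘ)² = 29106/79781
I = -1·√(0.364824/4π) = -0.17038705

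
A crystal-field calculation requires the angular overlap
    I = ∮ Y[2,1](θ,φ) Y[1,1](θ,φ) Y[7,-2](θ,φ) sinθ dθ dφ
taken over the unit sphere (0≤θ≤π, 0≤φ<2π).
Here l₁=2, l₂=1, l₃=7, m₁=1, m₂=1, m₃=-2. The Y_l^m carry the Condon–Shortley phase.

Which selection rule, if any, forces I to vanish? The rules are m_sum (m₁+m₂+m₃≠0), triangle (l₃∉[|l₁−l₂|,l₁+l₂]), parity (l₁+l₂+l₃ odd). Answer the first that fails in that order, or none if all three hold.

azimuthal sum: 1 + 1 − 2 = 0  ✓
1 ≤ 7 ≤ 3 (triangle on l)  ✗
L = 2 + 1 + 7 = 10 (even)

triangle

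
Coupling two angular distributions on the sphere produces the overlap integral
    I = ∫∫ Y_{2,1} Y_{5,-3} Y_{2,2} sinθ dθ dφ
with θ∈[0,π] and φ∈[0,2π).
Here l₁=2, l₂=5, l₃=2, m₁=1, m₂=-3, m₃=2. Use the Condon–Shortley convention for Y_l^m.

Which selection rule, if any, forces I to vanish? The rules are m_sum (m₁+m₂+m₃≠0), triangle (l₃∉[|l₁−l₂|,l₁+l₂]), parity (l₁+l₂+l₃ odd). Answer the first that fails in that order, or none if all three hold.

azimuthal sum: 1 − 3 + 2 = 0  ✓
3 ≤ 2 ≤ 7 (triangle on l)  ✗
L = 2 + 5 + 2 = 9 (odd)

triangle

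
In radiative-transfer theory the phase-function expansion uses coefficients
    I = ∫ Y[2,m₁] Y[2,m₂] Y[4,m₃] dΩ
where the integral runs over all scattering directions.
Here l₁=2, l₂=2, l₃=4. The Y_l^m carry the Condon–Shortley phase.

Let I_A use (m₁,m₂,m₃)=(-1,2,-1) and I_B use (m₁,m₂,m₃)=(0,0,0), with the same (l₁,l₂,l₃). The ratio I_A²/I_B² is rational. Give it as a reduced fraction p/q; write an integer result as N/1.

5/36

Same 2,2,4: normalisation and zero-m 3j drop out of the ratio.
A: Δ: 0! 4! 4! / 9! → 1/630; sum: t=0:+1/144 = 1/144; 3j²(2 2 4; -1 2 -1) = Δ·Π!·Σ² = 1/126  (sign -1)
B: Δ: 0! 4! 4! / 9! → 1/630; sum: t=0:+1/16 = 1/16; 3j²(2 2 4; 0 0 0) = Δ·Π!·Σ² = 2/35  (sign +1)
I_A²/I_B² = (1/126)/(2/35) = 5/36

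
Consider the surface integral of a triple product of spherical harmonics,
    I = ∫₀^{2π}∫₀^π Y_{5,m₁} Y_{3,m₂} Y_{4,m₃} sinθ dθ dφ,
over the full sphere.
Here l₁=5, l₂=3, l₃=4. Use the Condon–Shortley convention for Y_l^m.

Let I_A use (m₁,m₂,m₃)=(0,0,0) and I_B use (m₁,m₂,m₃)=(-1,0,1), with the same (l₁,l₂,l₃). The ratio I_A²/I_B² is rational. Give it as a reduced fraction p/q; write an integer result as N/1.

600/361

Shared (l₁,l₂,l₃)=(5,3,4): N and (l;000)² cancel in I_A²/I_B².
A: Δ = 4!·6!·2!/13! = 1/180180; Racah Σ t=1..3: t=1:−1/576 t=2:+1/144 t=3:−1/576 = 1/288; ⇒ 3j(5 3 4; 0 0 0)² = 20/1001, sgn +1
B: Δ = 4!·6!·2!/13! = 1/180180; Racah Σ t=1..3: t=1:−1/1440 t=2:+1/192 t=3:−1/432 = 19/8640; ⇒ 3j(5 3 4; -1 0 1)² = 361/30030, sgn -1
I_A²/I_B² = (20/1001)/(361/30030) = 600/361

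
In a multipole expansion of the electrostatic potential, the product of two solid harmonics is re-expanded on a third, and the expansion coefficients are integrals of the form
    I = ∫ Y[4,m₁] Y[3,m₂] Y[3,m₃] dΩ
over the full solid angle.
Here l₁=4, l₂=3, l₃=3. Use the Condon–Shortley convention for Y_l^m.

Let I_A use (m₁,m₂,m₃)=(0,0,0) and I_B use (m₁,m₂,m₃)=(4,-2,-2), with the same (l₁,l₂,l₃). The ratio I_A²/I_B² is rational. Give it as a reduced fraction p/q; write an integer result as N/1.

18/35

Shared (l₁,l₂,l₃)=(4,3,3): N and (l;000)² cancel in I_A²/I_B².
A: Δ = 4!·4!·2!/11! = 1/34650; Racah Σ t=1..3: t=1:−1/72 t=2:+1/16 t=3:−1/72 = 5/144; ⇒ 3j(4 3 3; 0 0 0)² = 2/77, sgn -1
B: Δ = 4!·4!·2!/11! = 1/34650; Racah Σ t=0..0: t=0:+1/576 = 1/576; ⇒ 3j(4 3 3; 4 -2 -2)² = 5/99, sgn -1
I_A²/I_B² = (2/77)/(5/99) = 18/35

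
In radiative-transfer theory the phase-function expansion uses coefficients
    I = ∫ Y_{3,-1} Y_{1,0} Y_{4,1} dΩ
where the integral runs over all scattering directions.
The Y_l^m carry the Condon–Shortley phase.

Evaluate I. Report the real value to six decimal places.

Checks pass: Σm=0; 8 even; l₃=4∈[2,4].
(2·3+1)(2·1+1)(2·4+1) = 189
Δ: 0! 6! 2! / 9! → 1/252
sum: t=0:+1/36 = 1/36
3j²(3 1 4; 0 0 0) = Δ·Π!·Σ² = 4/63  (sign +1)
sum: t=0:+1/48 = 1/48
3j²(3 1 4; -1 0 1) = Δ·Π!·Σ² = 5/84  (sign -1)
combine: 4πI² = 189·4/63·5/84 = 5/7
take √, sign -1: I = -0.23841361

-0.238414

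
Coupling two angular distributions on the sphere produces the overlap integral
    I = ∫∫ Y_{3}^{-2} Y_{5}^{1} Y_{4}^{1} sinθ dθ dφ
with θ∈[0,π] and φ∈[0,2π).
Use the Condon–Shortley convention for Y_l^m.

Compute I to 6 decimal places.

0.138239

m-sum 0 ✓  L=12 even ✓  2≤4≤8 ✓
Π(2lᵢ+1) = 7×11×9 = 693
triangle coeff Δ(3,5,4) = 1/180180
Σ_t [1,3]: t=1:−1/576 t=2:+1/144 t=3:−1/576 = 1/288
(3j)²=20/1001 [(3 5 4; 0 0 0)], sign=+1
Σ_t [3,4]: t=3:−1/432 t=4:+1/1152 = -5/3456
(3j)²=625/36036 [(3 5 4; -2 1 1)], sign=+1
⇒ 4πI² = 3125/13013
I = (+1)√(3125/13013/(4π)) = 0.13823925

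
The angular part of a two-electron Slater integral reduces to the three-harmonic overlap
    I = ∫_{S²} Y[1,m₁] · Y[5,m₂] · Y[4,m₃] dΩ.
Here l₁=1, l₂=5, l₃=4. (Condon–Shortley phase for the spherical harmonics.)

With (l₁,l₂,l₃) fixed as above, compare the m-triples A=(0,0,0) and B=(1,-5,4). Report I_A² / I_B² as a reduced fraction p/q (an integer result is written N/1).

5/9

l's match ⇒ only the (l;m) 3-j factors differ between A and B.
A: triangle coeff Δ(1,5,4) = 1/495; Σ_t [1,1]: t=1:−1/576 = -1/576; (3j)²=5/99 [(1 5 4; 0 0 0)], sign=-1
B: triangle coeff Δ(1,5,4) = 1/495; Σ_t [0,0]: t=0:+1/80640 = 1/80640; (3j)²=1/11 [(1 5 4; 1 -5 4)], sign=+1
I_A²/I_B² = (5/99)/(1/11) = 5/9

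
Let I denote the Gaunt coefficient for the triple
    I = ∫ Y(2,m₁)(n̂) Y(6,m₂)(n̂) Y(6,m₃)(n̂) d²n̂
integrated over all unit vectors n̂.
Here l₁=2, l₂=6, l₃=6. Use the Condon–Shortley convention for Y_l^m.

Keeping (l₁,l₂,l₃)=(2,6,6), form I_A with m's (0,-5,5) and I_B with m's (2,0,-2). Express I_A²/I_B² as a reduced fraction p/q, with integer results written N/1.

121/280

Same 2,6,6: normalisation and zero-m 3j drop out of the ratio.
A: Δ: 2! 2! 10! / 15! → 1/90090; sum: t=0:+1/1451520 t=1:−1/3628800 = 1/2419200; 3j²(2 6 6; 0 -5 5) = Δ·Π!·Σ² = 11/910  (sign -1)
B: Δ: 2! 2! 10! / 15! → 1/90090; sum: t=0:+1/69120 = 1/69120; 3j²(2 6 6; 2 0 -2) = Δ·Π!·Σ² = 4/143  (sign +1)
I_A²/I_B² = (11/910)/(4/143) = 121/280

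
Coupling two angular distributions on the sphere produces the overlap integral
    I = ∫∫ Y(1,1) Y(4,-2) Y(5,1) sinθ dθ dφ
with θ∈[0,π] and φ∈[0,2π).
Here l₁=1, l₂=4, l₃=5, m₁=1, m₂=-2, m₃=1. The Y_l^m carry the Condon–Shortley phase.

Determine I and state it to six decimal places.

-0.120286

Rules hold: Σm=0, L=10 even, 3≤5≤5.
N = 3·9·11 = 297
Δ = 0!·2!·8!/11! = 1/495
Racah Σ t=0..0: t=0:+1/576 = 1/576
⇒ 3j(1 4 5; 0 0 0)² = 5/99, sgn -1
Racah Σ t=0..0: t=0:+1/2880 = 1/2880
⇒ 3j(1 4 5; 1 -2 1)² = 2/165, sgn +1
4πI² = N·(3j₀)²·(3jₘ)² = 2/11
I = -1·√(0.181818/4π) = -0.12028562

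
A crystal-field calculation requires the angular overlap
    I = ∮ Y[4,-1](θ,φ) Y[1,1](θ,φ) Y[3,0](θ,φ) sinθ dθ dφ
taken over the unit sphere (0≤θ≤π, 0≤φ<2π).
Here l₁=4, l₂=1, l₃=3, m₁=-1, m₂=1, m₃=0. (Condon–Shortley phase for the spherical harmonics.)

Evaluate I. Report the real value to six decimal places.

-0.194664

m-sum 0 ✓  L=8 even ✓  3≤3≤5 ✓
Π(2lᵢ+1) = 9×3×7 = 189
triangle coeff Δ(4,1,3) = 1/252
Σ_t [1,1]: t=1:−1/36 = -1/36
(3j)²=4/63 [(4 1 3; 0 0 0)], sign=+1
Σ_t [2,2]: t=2:+1/72 = 1/72
(3j)²=5/126 [(4 1 3; -1 1 0)], sign=-1
⇒ 4πI² = 10/21
I = (-1)√(10/21/(4π)) = -0.19466390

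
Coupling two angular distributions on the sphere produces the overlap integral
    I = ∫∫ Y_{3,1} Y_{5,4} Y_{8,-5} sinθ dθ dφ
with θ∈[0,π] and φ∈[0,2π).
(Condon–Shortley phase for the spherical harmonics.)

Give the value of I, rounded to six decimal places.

Checks pass: Σm=0; 16 even; l₃=8∈[2,8].
(2·3+1)(2·5+1)(2·8+1) = 1309
Δ: 0! 6! 10! / 17! → 1/136136
sum: t=0:+1/518400 = 1/518400
3j²(3 5 8; 0 0 0) = Δ·Π!·Σ² = 56/2431  (sign +1)
sum: t=0:+1/17418240 = 1/17418240
3j²(3 5 8; 1 4 -5) = Δ·Π!·Σ² = 15/952  (sign -1)
combine: 4πI² = 1309·56/2431·15/952 = 105/221
take √, sign -1: I = -0.19444357

-0.194444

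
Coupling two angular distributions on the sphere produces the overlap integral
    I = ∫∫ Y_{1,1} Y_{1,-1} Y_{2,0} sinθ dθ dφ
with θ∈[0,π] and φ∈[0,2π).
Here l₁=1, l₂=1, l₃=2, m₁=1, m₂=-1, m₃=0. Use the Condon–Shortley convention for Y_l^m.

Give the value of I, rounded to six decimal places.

m-sum 0 ✓  L=4 even ✓  0≤2≤2 ✓
Π(2lᵢ+1) = 3×3×5 = 45
triangle coeff Δ(1,1,2) = 1/30
Σ_t [0,0]: t=0:+1/1 = 1/1
(3j)²=2/15 [(1 1 2; 0 0 0)], sign=+1
Σ_t [0,0]: t=0:+1/4 = 1/4
(3j)²=1/30 [(1 1 2; 1 -1 0)], sign=+1
⇒ 4πI² = 1/5
I = (+1)√(1/5/(4π)) = 0.12615663

0.126157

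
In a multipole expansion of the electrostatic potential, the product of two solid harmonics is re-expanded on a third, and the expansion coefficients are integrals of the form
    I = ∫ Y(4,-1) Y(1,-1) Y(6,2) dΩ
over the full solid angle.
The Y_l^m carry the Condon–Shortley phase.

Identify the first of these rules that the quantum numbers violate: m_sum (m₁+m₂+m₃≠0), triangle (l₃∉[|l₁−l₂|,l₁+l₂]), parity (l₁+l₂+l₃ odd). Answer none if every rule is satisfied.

Σmᵢ = 0  ✓
l₃∈[|l₁−l₂|,l₁+l₂]=[3,5], have l₃=6  ✗
Σlᵢ = 11 ⇒ odd

triangle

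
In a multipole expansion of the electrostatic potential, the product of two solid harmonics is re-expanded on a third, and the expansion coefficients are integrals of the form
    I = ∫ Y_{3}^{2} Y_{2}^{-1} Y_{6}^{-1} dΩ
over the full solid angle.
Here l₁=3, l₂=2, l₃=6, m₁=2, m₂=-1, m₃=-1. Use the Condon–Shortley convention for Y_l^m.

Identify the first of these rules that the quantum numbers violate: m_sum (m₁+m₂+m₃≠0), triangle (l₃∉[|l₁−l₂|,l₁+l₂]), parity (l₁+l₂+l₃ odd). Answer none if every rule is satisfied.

azimuthal sum: 2 − 1 − 1 = 0  ✓
1 ≤ 6 ≤ 5 (triangle on l)  ✗
L = 3 + 2 + 6 = 11 (odd)

triangle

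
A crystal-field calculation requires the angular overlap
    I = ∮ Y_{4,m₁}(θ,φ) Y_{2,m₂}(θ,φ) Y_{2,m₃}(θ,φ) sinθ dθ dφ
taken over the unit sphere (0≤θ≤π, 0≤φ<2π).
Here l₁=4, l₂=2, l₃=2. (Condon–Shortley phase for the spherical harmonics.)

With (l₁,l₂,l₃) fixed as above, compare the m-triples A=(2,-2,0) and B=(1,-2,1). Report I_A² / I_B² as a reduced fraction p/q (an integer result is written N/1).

Same 4,2,2: normalisation and zero-m 3j drop out of the ratio.
A: Δ: 4! 4! 0! / 9! → 1/630; sum: t=0:+1/96 = 1/96; 3j²(4 2 2; 2 -2 0) = Δ·Π!·Σ² = 1/42  (sign +1)
B: Δ: 4! 4! 0! / 9! → 1/630; sum: t=0:+1/144 = 1/144; 3j²(4 2 2; 1 -2 1) = Δ·Π!·Σ² = 1/126  (sign -1)
I_A²/I_B² = (1/42)/(1/126) = 3/1

3/1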